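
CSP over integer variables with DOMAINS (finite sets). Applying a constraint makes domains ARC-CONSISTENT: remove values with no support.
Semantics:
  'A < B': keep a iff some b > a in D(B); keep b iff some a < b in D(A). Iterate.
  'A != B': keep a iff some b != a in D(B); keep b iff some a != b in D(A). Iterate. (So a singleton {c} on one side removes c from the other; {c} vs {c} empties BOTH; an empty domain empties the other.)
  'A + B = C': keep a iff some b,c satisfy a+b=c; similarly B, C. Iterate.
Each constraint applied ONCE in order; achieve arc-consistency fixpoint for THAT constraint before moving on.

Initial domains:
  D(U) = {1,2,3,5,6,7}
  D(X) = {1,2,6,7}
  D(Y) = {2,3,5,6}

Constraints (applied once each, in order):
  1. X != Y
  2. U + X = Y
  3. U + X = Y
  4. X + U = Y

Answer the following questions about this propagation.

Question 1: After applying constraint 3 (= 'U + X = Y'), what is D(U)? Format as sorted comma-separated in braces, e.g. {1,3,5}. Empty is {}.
Answer: {1,2,3,5}

Derivation:
Constraint 1 (X != Y) on D(X)={1,2,6,7} D(Y)={2,3,5,6}: no change
Constraint 2 (U + X = Y) on D(U)={1,2,3,5,6,7} D(X)={1,2,6,7} D(Y)={2,3,5,6}: U {1,2,3,5,6,7}->{1,2,3,5}; X {1,2,6,7}->{1,2}
Constraint 3 (U + X = Y) on D(U)={1,2,3,5} D(X)={1,2} D(Y)={2,3,5,6}: no change
So after constraint 3: D(U) = {1,2,3,5}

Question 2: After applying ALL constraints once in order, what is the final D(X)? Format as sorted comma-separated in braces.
Answer: {1,2}

Derivation:
Constraint 1 (X != Y) on D(X)={1,2,6,7} D(Y)={2,3,5,6}: no change
Constraint 2 (U + X = Y) on D(U)={1,2,3,5,6,7} D(X)={1,2,6,7} D(Y)={2,3,5,6}: U {1,2,3,5,6,7}->{1,2,3,5}; X {1,2,6,7}->{1,2}
Constraint 3 (U + X = Y) on D(U)={1,2,3,5} D(X)={1,2} D(Y)={2,3,5,6}: no change
Constraint 4 (X + U = Y) on D(X)={1,2} D(U)={1,2,3,5} D(Y)={2,3,5,6}: no change
So after all 4 constraints: D(X) = {1,2}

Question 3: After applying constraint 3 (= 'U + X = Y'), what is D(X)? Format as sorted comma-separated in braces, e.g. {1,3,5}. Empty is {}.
Constraint 1 (X != Y) on D(X)={1,2,6,7} D(Y)={2,3,5,6}: no change
Constraint 2 (U + X = Y) on D(U)={1,2,3,5,6,7} D(X)={1,2,6,7} D(Y)={2,3,5,6}: U {1,2,3,5,6,7}->{1,2,3,5}; X {1,2,6,7}->{1,2}
Constraint 3 (U + X = Y) on D(U)={1,2,3,5} D(X)={1,2} D(Y)={2,3,5,6}: no change
So after constraint 3: D(X) = {1,2}

Answer: {1,2}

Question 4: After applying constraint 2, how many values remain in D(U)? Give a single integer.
Answer: 4

Derivation:
Constraint 1 (X != Y) on D(X)={1,2,6,7} D(Y)={2,3,5,6}: no change
Constraint 2 (U + X = Y) on D(U)={1,2,3,5,6,7} D(X)={1,2,6,7} D(Y)={2,3,5,6}: U {1,2,3,5,6,7}->{1,2,3,5}; X {1,2,6,7}->{1,2}
So after constraint 2: D(U)={1,2,3,5}, size = 4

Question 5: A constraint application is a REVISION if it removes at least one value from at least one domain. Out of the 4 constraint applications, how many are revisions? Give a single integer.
Answer: 1

Derivation:
Constraint 1 (X != Y) on D(X)={1,2,6,7} D(Y)={2,3,5,6}: no change => not a revision
Constraint 2 (U + X = Y) on D(U)={1,2,3,5,6,7} D(X)={1,2,6,7} D(Y)={2,3,5,6}: U {1,2,3,5,6,7}->{1,2,3,5}; X {1,2,6,7}->{1,2} => REVISION
Constraint 3 (U + X = Y) on D(U)={1,2,3,5} D(X)={1,2} D(Y)={2,3,5,6}: no change => not a revision
Constraint 4 (X + U = Y) on D(X)={1,2} D(U)={1,2,3,5} D(Y)={2,3,5,6}: no change => not a revision
Total revisions = 1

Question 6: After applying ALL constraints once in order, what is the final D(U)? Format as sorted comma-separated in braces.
Answer: {1,2,3,5}

Derivation:
Constraint 1 (X != Y) on D(X)={1,2,6,7} D(Y)={2,3,5,6}: no change
Constraint 2 (U + X = Y) on D(U)={1,2,3,5,6,7} D(X)={1,2,6,7} D(Y)={2,3,5,6}: U {1,2,3,5,6,7}->{1,2,3,5}; X {1,2,6,7}->{1,2}
Constraint 3 (U + X = Y) on D(U)={1,2,3,5} D(X)={1,2} D(Y)={2,3,5,6}: no change
Constraint 4 (X + U = Y) on D(X)={1,2} D(U)={1,2,3,5} D(Y)={2,3,5,6}: no change
So after all 4 constraints: D(U) = {1,2,3,5}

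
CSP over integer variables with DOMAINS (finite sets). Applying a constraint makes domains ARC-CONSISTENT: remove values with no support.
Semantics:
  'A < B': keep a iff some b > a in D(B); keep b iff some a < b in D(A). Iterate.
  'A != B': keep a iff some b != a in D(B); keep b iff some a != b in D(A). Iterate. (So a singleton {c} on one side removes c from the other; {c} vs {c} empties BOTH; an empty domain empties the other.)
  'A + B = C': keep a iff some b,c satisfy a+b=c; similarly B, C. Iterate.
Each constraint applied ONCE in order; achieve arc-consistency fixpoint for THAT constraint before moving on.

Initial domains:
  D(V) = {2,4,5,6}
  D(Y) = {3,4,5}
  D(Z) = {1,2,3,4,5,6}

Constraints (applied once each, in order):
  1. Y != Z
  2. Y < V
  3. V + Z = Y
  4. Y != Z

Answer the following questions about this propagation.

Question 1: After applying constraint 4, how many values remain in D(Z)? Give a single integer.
Constraint 1 (Y != Z) on D(Y)={3,4,5} D(Z)={1,2,3,4,5,6}: no change
Constraint 2 (Y < V) on D(Y)={3,4,5} D(V)={2,4,5,6}: V {2,4,5,6}->{4,5,6}
Constraint 3 (V + Z = Y) on D(V)={4,5,6} D(Z)={1,2,3,4,5,6} D(Y)={3,4,5}: V {4,5,6}->{4}; Z {1,2,3,4,5,6}->{1}; Y {3,4,5}->{5}
Constraint 4 (Y != Z) on D(Y)={5} D(Z)={1}: no change
So after constraint 4: D(Z)={1}, size = 1

Answer: 1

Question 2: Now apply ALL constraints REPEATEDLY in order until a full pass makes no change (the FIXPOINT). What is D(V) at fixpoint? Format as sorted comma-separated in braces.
Answer: {}

Derivation:
pass 0 (initial): D(V)={2,4,5,6}
pass 1: V {2,4,5,6}->{4}; Y {3,4,5}->{5}; Z {1,2,3,4,5,6}->{1}
pass 2: V {4}->{}; Y {5}->{}; Z {1}->{}
pass 3: no change
Fixpoint after 3 passes: D(V) = {}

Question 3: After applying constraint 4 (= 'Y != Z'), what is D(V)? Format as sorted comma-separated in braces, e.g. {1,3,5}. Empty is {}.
Constraint 1 (Y != Z) on D(Y)={3,4,5} D(Z)={1,2,3,4,5,6}: no change
Constraint 2 (Y < V) on D(Y)={3,4,5} D(V)={2,4,5,6}: V {2,4,5,6}->{4,5,6}
Constraint 3 (V + Z = Y) on D(V)={4,5,6} D(Z)={1,2,3,4,5,6} D(Y)={3,4,5}: V {4,5,6}->{4}; Z {1,2,3,4,5,6}->{1}; Y {3,4,5}->{5}
Constraint 4 (Y != Z) on D(Y)={5} D(Z)={1}: no change
So after constraint 4: D(V) = {4}

Answer: {4}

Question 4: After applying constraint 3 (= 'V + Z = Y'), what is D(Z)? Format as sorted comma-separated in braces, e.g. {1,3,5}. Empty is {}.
Answer: {1}

Derivation:
Constraint 1 (Y != Z) on D(Y)={3,4,5} D(Z)={1,2,3,4,5,6}: no change
Constraint 2 (Y < V) on D(Y)={3,4,5} D(V)={2,4,5,6}: V {2,4,5,6}->{4,5,6}
Constraint 3 (V + Z = Y) on D(V)={4,5,6} D(Z)={1,2,3,4,5,6} D(Y)={3,4,5}: V {4,5,6}->{4}; Z {1,2,3,4,5,6}->{1}; Y {3,4,5}->{5}
So after constraint 3: D(Z) = {1}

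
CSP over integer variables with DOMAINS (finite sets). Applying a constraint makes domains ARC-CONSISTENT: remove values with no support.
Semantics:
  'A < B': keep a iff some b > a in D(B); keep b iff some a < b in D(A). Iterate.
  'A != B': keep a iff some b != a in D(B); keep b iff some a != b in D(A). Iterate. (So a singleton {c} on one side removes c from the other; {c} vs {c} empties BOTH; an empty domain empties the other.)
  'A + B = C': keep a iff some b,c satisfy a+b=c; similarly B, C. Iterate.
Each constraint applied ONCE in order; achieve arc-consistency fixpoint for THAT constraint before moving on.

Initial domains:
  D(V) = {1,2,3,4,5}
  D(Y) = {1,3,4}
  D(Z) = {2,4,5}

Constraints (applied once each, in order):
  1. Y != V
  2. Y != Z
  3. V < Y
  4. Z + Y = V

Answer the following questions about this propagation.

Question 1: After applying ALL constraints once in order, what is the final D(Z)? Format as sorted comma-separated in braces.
Constraint 1 (Y != V) on D(Y)={1,3,4} D(V)={1,2,3,4,5}: no change
Constraint 2 (Y != Z) on D(Y)={1,3,4} D(Z)={2,4,5}: no change
Constraint 3 (V < Y) on D(V)={1,2,3,4,5} D(Y)={1,3,4}: V {1,2,3,4,5}->{1,2,3}; Y {1,3,4}->{3,4}
Constraint 4 (Z + Y = V) on D(Z)={2,4,5} D(Y)={3,4} D(V)={1,2,3}: Z {2,4,5}->{}; Y {3,4}->{}; V {1,2,3}->{}
So after all 4 constraints: D(Z) = {}

Answer: {}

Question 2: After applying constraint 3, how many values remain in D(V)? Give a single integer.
Constraint 1 (Y != V) on D(Y)={1,3,4} D(V)={1,2,3,4,5}: no change
Constraint 2 (Y != Z) on D(Y)={1,3,4} D(Z)={2,4,5}: no change
Constraint 3 (V < Y) on D(V)={1,2,3,4,5} D(Y)={1,3,4}: V {1,2,3,4,5}->{1,2,3}; Y {1,3,4}->{3,4}
So after constraint 3: D(V)={1,2,3}, size = 3

Answer: 3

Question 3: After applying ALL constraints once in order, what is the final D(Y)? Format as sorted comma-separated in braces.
Constraint 1 (Y != V) on D(Y)={1,3,4} D(V)={1,2,3,4,5}: no change
Constraint 2 (Y != Z) on D(Y)={1,3,4} D(Z)={2,4,5}: no change
Constraint 3 (V < Y) on D(V)={1,2,3,4,5} D(Y)={1,3,4}: V {1,2,3,4,5}->{1,2,3}; Y {1,3,4}->{3,4}
Constraint 4 (Z + Y = V) on D(Z)={2,4,5} D(Y)={3,4} D(V)={1,2,3}: Z {2,4,5}->{}; Y {3,4}->{}; V {1,2,3}->{}
So after all 4 constraints: D(Y) = {}

Answer: {}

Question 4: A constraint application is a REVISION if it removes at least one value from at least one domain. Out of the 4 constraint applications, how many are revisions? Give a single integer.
Answer: 2

Derivation:
Constraint 1 (Y != V) on D(Y)={1,3,4} D(V)={1,2,3,4,5}: no change => not a revision
Constraint 2 (Y != Z) on D(Y)={1,3,4} D(Z)={2,4,5}: no change => not a revision
Constraint 3 (V < Y) on D(V)={1,2,3,4,5} D(Y)={1,3,4}: V {1,2,3,4,5}->{1,2,3}; Y {1,3,4}->{3,4} => REVISION
Constraint 4 (Z + Y = V) on D(Z)={2,4,5} D(Y)={3,4} D(V)={1,2,3}: Z {2,4,5}->{}; Y {3,4}->{}; V {1,2,3}->{} => REVISION
Total revisions = 2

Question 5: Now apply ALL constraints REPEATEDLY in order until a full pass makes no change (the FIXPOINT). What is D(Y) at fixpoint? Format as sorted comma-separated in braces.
pass 0 (initial): D(Y)={1,3,4}
pass 1: V {1,2,3,4,5}->{}; Y {1,3,4}->{}; Z {2,4,5}->{}
pass 2: no change
Fixpoint after 2 passes: D(Y) = {}

Answer: {}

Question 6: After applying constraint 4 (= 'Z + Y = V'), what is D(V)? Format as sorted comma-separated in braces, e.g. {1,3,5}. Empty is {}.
Answer: {}

Derivation:
Constraint 1 (Y != V) on D(Y)={1,3,4} D(V)={1,2,3,4,5}: no change
Constraint 2 (Y != Z) on D(Y)={1,3,4} D(Z)={2,4,5}: no change
Constraint 3 (V < Y) on D(V)={1,2,3,4,5} D(Y)={1,3,4}: V {1,2,3,4,5}->{1,2,3}; Y {1,3,4}->{3,4}
Constraint 4 (Z + Y = V) on D(Z)={2,4,5} D(Y)={3,4} D(V)={1,2,3}: Z {2,4,5}->{}; Y {3,4}->{}; V {1,2,3}->{}
So after constraint 4: D(V) = {}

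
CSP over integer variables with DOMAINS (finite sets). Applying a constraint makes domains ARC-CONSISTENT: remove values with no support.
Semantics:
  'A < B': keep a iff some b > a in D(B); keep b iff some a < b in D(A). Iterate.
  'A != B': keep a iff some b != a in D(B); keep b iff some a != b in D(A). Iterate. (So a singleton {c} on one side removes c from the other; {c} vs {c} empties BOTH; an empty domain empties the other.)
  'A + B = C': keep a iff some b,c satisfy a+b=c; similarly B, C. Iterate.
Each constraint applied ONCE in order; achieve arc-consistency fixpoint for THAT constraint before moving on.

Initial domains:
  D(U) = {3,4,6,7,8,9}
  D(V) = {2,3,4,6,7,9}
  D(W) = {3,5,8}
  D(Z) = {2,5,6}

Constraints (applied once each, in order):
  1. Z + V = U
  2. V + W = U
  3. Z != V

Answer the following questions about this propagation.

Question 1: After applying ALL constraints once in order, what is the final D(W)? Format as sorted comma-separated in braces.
Constraint 1 (Z + V = U) on D(Z)={2,5,6} D(V)={2,3,4,6,7,9} D(U)={3,4,6,7,8,9}: V {2,3,4,6,7,9}->{2,3,4,6,7}; U {3,4,6,7,8,9}->{4,6,7,8,9}
Constraint 2 (V + W = U) on D(V)={2,3,4,6,7} D(W)={3,5,8} D(U)={4,6,7,8,9}: V {2,3,4,6,7}->{2,3,4,6}; W {3,5,8}->{3,5}; U {4,6,7,8,9}->{6,7,8,9}
Constraint 3 (Z != V) on D(Z)={2,5,6} D(V)={2,3,4,6}: no change
So after all 3 constraints: D(W) = {3,5}

Answer: {3,5}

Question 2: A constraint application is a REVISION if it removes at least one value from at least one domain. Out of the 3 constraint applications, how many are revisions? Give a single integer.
Constraint 1 (Z + V = U) on D(Z)={2,5,6} D(V)={2,3,4,6,7,9} D(U)={3,4,6,7,8,9}: V {2,3,4,6,7,9}->{2,3,4,6,7}; U {3,4,6,7,8,9}->{4,6,7,8,9} => REVISION
Constraint 2 (V + W = U) on D(V)={2,3,4,6,7} D(W)={3,5,8} D(U)={4,6,7,8,9}: V {2,3,4,6,7}->{2,3,4,6}; W {3,5,8}->{3,5}; U {4,6,7,8,9}->{6,7,8,9} => REVISION
Constraint 3 (Z != V) on D(Z)={2,5,6} D(V)={2,3,4,6}: no change => not a revision
Total revisions = 2

Answer: 2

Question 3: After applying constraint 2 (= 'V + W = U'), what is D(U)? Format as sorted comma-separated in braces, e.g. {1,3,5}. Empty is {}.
Answer: {6,7,8,9}

Derivation:
Constraint 1 (Z + V = U) on D(Z)={2,5,6} D(V)={2,3,4,6,7,9} D(U)={3,4,6,7,8,9}: V {2,3,4,6,7,9}->{2,3,4,6,7}; U {3,4,6,7,8,9}->{4,6,7,8,9}
Constraint 2 (V + W = U) on D(V)={2,3,4,6,7} D(W)={3,5,8} D(U)={4,6,7,8,9}: V {2,3,4,6,7}->{2,3,4,6}; W {3,5,8}->{3,5}; U {4,6,7,8,9}->{6,7,8,9}
So after constraint 2: D(U) = {6,7,8,9}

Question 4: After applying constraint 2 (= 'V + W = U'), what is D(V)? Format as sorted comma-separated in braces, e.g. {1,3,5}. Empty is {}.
Answer: {2,3,4,6}

Derivation:
Constraint 1 (Z + V = U) on D(Z)={2,5,6} D(V)={2,3,4,6,7,9} D(U)={3,4,6,7,8,9}: V {2,3,4,6,7,9}->{2,3,4,6,7}; U {3,4,6,7,8,9}->{4,6,7,8,9}
Constraint 2 (V + W = U) on D(V)={2,3,4,6,7} D(W)={3,5,8} D(U)={4,6,7,8,9}: V {2,3,4,6,7}->{2,3,4,6}; W {3,5,8}->{3,5}; U {4,6,7,8,9}->{6,7,8,9}
So after constraint 2: D(V) = {2,3,4,6}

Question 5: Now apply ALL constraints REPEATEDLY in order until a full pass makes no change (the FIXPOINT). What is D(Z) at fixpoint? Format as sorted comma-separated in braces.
Answer: {2,5,6}

Derivation:
pass 0 (initial): D(Z)={2,5,6}
pass 1: U {3,4,6,7,8,9}->{6,7,8,9}; V {2,3,4,6,7,9}->{2,3,4,6}; W {3,5,8}->{3,5}
pass 2: no change
Fixpoint after 2 passes: D(Z) = {2,5,6}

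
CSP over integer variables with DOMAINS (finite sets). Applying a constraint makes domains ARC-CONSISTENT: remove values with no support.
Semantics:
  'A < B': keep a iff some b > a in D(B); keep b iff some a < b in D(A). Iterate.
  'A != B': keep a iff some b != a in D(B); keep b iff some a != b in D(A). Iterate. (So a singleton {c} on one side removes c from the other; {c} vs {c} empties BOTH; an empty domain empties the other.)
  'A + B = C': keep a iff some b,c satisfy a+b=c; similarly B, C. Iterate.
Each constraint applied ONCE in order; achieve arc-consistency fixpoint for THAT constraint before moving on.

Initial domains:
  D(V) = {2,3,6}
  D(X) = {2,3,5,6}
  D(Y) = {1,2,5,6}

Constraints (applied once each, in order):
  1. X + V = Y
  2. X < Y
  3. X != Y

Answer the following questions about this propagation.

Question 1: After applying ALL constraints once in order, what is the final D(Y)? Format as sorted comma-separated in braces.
Answer: {5,6}

Derivation:
Constraint 1 (X + V = Y) on D(X)={2,3,5,6} D(V)={2,3,6} D(Y)={1,2,5,6}: X {2,3,5,6}->{2,3}; V {2,3,6}->{2,3}; Y {1,2,5,6}->{5,6}
Constraint 2 (X < Y) on D(X)={2,3} D(Y)={5,6}: no change
Constraint 3 (X != Y) on D(X)={2,3} D(Y)={5,6}: no change
So after all 3 constraints: D(Y) = {5,6}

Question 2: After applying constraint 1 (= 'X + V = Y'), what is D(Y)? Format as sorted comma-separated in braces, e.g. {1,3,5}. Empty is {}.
Constraint 1 (X + V = Y) on D(X)={2,3,5,6} D(V)={2,3,6} D(Y)={1,2,5,6}: X {2,3,5,6}->{2,3}; V {2,3,6}->{2,3}; Y {1,2,5,6}->{5,6}
So after constraint 1: D(Y) = {5,6}

Answer: {5,6}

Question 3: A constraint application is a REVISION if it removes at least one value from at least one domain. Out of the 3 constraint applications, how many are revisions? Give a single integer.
Answer: 1

Derivation:
Constraint 1 (X + V = Y) on D(X)={2,3,5,6} D(V)={2,3,6} D(Y)={1,2,5,6}: X {2,3,5,6}->{2,3}; V {2,3,6}->{2,3}; Y {1,2,5,6}->{5,6} => REVISION
Constraint 2 (X < Y) on D(X)={2,3} D(Y)={5,6}: no change => not a revision
Constraint 3 (X != Y) on D(X)={2,3} D(Y)={5,6}: no change => not a revision
Total revisions = 1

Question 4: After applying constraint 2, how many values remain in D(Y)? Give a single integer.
Constraint 1 (X + V = Y) on D(X)={2,3,5,6} D(V)={2,3,6} D(Y)={1,2,5,6}: X {2,3,5,6}->{2,3}; V {2,3,6}->{2,3}; Y {1,2,5,6}->{5,6}
Constraint 2 (X < Y) on D(X)={2,3} D(Y)={5,6}: no change
So after constraint 2: D(Y)={5,6}, size = 2

Answer: 2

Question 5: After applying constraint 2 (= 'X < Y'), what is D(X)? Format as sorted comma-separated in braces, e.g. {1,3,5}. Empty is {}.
Constraint 1 (X + V = Y) on D(X)={2,3,5,6} D(V)={2,3,6} D(Y)={1,2,5,6}: X {2,3,5,6}->{2,3}; V {2,3,6}->{2,3}; Y {1,2,5,6}->{5,6}
Constraint 2 (X < Y) on D(X)={2,3} D(Y)={5,6}: no change
So after constraint 2: D(X) = {2,3}

Answer: {2,3}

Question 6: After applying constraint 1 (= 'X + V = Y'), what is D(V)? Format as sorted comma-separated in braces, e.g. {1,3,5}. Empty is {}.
Answer: {2,3}

Derivation:
Constraint 1 (X + V = Y) on D(X)={2,3,5,6} D(V)={2,3,6} D(Y)={1,2,5,6}: X {2,3,5,6}->{2,3}; V {2,3,6}->{2,3}; Y {1,2,5,6}->{5,6}
So after constraint 1: D(V) = {2,3}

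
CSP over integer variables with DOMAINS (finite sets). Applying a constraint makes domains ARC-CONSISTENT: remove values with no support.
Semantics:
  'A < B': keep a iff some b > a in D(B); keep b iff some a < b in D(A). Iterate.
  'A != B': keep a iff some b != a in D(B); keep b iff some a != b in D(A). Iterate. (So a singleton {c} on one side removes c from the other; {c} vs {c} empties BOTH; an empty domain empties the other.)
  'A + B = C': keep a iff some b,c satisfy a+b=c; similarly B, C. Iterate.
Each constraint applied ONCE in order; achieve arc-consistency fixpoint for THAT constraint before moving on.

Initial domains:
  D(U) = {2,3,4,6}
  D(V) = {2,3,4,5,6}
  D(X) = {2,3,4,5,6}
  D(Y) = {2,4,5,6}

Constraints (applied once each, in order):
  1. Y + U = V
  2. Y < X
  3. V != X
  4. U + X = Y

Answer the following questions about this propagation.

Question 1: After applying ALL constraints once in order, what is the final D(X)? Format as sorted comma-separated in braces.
Constraint 1 (Y + U = V) on D(Y)={2,4,5,6} D(U)={2,3,4,6} D(V)={2,3,4,5,6}: Y {2,4,5,6}->{2,4}; U {2,3,4,6}->{2,3,4}; V {2,3,4,5,6}->{4,5,6}
Constraint 2 (Y < X) on D(Y)={2,4} D(X)={2,3,4,5,6}: X {2,3,4,5,6}->{3,4,5,6}
Constraint 3 (V != X) on D(V)={4,5,6} D(X)={3,4,5,6}: no change
Constraint 4 (U + X = Y) on D(U)={2,3,4} D(X)={3,4,5,6} D(Y)={2,4}: U {2,3,4}->{}; X {3,4,5,6}->{}; Y {2,4}->{}
So after all 4 constraints: D(X) = {}

Answer: {}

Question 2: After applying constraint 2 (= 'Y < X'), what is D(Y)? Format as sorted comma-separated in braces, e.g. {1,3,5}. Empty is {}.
Answer: {2,4}

Derivation:
Constraint 1 (Y + U = V) on D(Y)={2,4,5,6} D(U)={2,3,4,6} D(V)={2,3,4,5,6}: Y {2,4,5,6}->{2,4}; U {2,3,4,6}->{2,3,4}; V {2,3,4,5,6}->{4,5,6}
Constraint 2 (Y < X) on D(Y)={2,4} D(X)={2,3,4,5,6}: X {2,3,4,5,6}->{3,4,5,6}
So after constraint 2: D(Y) = {2,4}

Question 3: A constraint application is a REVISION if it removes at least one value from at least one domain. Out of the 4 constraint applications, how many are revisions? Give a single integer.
Constraint 1 (Y + U = V) on D(Y)={2,4,5,6} D(U)={2,3,4,6} D(V)={2,3,4,5,6}: Y {2,4,5,6}->{2,4}; U {2,3,4,6}->{2,3,4}; V {2,3,4,5,6}->{4,5,6} => REVISION
Constraint 2 (Y < X) on D(Y)={2,4} D(X)={2,3,4,5,6}: X {2,3,4,5,6}->{3,4,5,6} => REVISION
Constraint 3 (V != X) on D(V)={4,5,6} D(X)={3,4,5,6}: no change => not a revision
Constraint 4 (U + X = Y) on D(U)={2,3,4} D(X)={3,4,5,6} D(Y)={2,4}: U {2,3,4}->{}; X {3,4,5,6}->{}; Y {2,4}->{} => REVISION
Total revisions = 3

Answer: 3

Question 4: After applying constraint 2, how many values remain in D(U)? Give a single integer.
Constraint 1 (Y + U = V) on D(Y)={2,4,5,6} D(U)={2,3,4,6} D(V)={2,3,4,5,6}: Y {2,4,5,6}->{2,4}; U {2,3,4,6}->{2,3,4}; V {2,3,4,5,6}->{4,5,6}
Constraint 2 (Y < X) on D(Y)={2,4} D(X)={2,3,4,5,6}: X {2,3,4,5,6}->{3,4,5,6}
So after constraint 2: D(U)={2,3,4}, size = 3

Answer: 3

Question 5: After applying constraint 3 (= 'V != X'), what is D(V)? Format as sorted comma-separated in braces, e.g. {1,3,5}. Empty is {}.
Constraint 1 (Y + U = V) on D(Y)={2,4,5,6} D(U)={2,3,4,6} D(V)={2,3,4,5,6}: Y {2,4,5,6}->{2,4}; U {2,3,4,6}->{2,3,4}; V {2,3,4,5,6}->{4,5,6}
Constraint 2 (Y < X) on D(Y)={2,4} D(X)={2,3,4,5,6}: X {2,3,4,5,6}->{3,4,5,6}
Constraint 3 (V != X) on D(V)={4,5,6} D(X)={3,4,5,6}: no change
So after constraint 3: D(V) = {4,5,6}

Answer: {4,5,6}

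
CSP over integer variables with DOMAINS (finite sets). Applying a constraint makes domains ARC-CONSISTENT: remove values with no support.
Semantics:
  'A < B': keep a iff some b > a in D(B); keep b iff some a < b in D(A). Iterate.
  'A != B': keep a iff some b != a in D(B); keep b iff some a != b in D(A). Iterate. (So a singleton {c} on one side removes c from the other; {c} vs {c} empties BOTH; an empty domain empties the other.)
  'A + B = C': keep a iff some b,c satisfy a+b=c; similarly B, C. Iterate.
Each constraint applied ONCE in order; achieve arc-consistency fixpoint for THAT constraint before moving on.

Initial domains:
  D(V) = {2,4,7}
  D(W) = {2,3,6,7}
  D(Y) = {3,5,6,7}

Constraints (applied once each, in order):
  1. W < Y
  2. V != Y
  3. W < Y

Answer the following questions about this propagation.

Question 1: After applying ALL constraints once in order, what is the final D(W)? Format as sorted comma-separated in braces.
Answer: {2,3,6}

Derivation:
Constraint 1 (W < Y) on D(W)={2,3,6,7} D(Y)={3,5,6,7}: W {2,3,6,7}->{2,3,6}
Constraint 2 (V != Y) on D(V)={2,4,7} D(Y)={3,5,6,7}: no change
Constraint 3 (W < Y) on D(W)={2,3,6} D(Y)={3,5,6,7}: no change
So after all 3 constraints: D(W) = {2,3,6}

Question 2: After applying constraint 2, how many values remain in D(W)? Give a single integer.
Constraint 1 (W < Y) on D(W)={2,3,6,7} D(Y)={3,5,6,7}: W {2,3,6,7}->{2,3,6}
Constraint 2 (V != Y) on D(V)={2,4,7} D(Y)={3,5,6,7}: no change
So after constraint 2: D(W)={2,3,6}, size = 3

Answer: 3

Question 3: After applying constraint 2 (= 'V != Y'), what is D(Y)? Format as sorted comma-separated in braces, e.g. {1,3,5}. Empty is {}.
Constraint 1 (W < Y) on D(W)={2,3,6,7} D(Y)={3,5,6,7}: W {2,3,6,7}->{2,3,6}
Constraint 2 (V != Y) on D(V)={2,4,7} D(Y)={3,5,6,7}: no change
So after constraint 2: D(Y) = {3,5,6,7}

Answer: {3,5,6,7}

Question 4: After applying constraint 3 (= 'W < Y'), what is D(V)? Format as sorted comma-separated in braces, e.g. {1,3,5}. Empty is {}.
Answer: {2,4,7}

Derivation:
Constraint 1 (W < Y) on D(W)={2,3,6,7} D(Y)={3,5,6,7}: W {2,3,6,7}->{2,3,6}
Constraint 2 (V != Y) on D(V)={2,4,7} D(Y)={3,5,6,7}: no change
Constraint 3 (W < Y) on D(W)={2,3,6} D(Y)={3,5,6,7}: no change
So after constraint 3: D(V) = {2,4,7}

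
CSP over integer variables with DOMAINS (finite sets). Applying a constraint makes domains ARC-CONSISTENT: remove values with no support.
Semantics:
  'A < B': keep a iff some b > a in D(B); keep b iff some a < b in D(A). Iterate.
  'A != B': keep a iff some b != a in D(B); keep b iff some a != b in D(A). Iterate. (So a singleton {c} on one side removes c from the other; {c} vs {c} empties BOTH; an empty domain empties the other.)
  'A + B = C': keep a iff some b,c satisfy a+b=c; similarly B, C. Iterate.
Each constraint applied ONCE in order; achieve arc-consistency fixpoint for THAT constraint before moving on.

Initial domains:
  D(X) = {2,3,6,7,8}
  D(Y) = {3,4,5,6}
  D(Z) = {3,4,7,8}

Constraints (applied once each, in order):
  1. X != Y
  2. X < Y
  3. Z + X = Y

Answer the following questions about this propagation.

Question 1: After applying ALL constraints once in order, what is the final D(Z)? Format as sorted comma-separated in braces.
Answer: {3,4}

Derivation:
Constraint 1 (X != Y) on D(X)={2,3,6,7,8} D(Y)={3,4,5,6}: no change
Constraint 2 (X < Y) on D(X)={2,3,6,7,8} D(Y)={3,4,5,6}: X {2,3,6,7,8}->{2,3}
Constraint 3 (Z + X = Y) on D(Z)={3,4,7,8} D(X)={2,3} D(Y)={3,4,5,6}: Z {3,4,7,8}->{3,4}; Y {3,4,5,6}->{5,6}
So after all 3 constraints: D(Z) = {3,4}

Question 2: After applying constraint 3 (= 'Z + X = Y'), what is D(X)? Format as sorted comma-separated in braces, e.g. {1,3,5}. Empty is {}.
Answer: {2,3}

Derivation:
Constraint 1 (X != Y) on D(X)={2,3,6,7,8} D(Y)={3,4,5,6}: no change
Constraint 2 (X < Y) on D(X)={2,3,6,7,8} D(Y)={3,4,5,6}: X {2,3,6,7,8}->{2,3}
Constraint 3 (Z + X = Y) on D(Z)={3,4,7,8} D(X)={2,3} D(Y)={3,4,5,6}: Z {3,4,7,8}->{3,4}; Y {3,4,5,6}->{5,6}
So after constraint 3: D(X) = {2,3}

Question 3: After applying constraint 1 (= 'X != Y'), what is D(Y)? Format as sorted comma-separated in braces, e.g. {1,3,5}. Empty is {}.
Answer: {3,4,5,6}

Derivation:
Constraint 1 (X != Y) on D(X)={2,3,6,7,8} D(Y)={3,4,5,6}: no change
So after constraint 1: D(Y) = {3,4,5,6}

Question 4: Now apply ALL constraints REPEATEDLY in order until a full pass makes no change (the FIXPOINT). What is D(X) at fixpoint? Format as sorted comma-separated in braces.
pass 0 (initial): D(X)={2,3,6,7,8}
pass 1: X {2,3,6,7,8}->{2,3}; Y {3,4,5,6}->{5,6}; Z {3,4,7,8}->{3,4}
pass 2: no change
Fixpoint after 2 passes: D(X) = {2,3}

Answer: {2,3}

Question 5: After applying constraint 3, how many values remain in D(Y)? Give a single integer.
Constraint 1 (X != Y) on D(X)={2,3,6,7,8} D(Y)={3,4,5,6}: no change
Constraint 2 (X < Y) on D(X)={2,3,6,7,8} D(Y)={3,4,5,6}: X {2,3,6,7,8}->{2,3}
Constraint 3 (Z + X = Y) on D(Z)={3,4,7,8} D(X)={2,3} D(Y)={3,4,5,6}: Z {3,4,7,8}->{3,4}; Y {3,4,5,6}->{5,6}
So after constraint 3: D(Y)={5,6}, size = 2

Answer: 2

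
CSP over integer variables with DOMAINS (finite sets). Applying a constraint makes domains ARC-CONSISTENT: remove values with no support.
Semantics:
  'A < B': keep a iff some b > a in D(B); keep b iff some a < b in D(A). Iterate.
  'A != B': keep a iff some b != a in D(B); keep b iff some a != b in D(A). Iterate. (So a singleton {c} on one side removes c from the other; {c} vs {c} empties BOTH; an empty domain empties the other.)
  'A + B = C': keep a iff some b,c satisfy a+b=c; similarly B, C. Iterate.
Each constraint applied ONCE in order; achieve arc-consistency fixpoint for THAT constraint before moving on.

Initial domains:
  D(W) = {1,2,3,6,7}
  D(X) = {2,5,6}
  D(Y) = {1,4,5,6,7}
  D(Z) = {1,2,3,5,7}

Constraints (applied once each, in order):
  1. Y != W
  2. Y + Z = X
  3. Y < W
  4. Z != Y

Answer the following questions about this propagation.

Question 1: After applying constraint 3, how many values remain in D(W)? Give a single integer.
Answer: 4

Derivation:
Constraint 1 (Y != W) on D(Y)={1,4,5,6,7} D(W)={1,2,3,6,7}: no change
Constraint 2 (Y + Z = X) on D(Y)={1,4,5,6,7} D(Z)={1,2,3,5,7} D(X)={2,5,6}: Y {1,4,5,6,7}->{1,4,5}; Z {1,2,3,5,7}->{1,2,5}
Constraint 3 (Y < W) on D(Y)={1,4,5} D(W)={1,2,3,6,7}: W {1,2,3,6,7}->{2,3,6,7}
So after constraint 3: D(W)={2,3,6,7}, size = 4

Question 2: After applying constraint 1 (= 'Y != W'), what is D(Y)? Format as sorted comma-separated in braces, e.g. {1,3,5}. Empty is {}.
Constraint 1 (Y != W) on D(Y)={1,4,5,6,7} D(W)={1,2,3,6,7}: no change
So after constraint 1: D(Y) = {1,4,5,6,7}

Answer: {1,4,5,6,7}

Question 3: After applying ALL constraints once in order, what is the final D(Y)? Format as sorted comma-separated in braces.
Answer: {1,4,5}

Derivation:
Constraint 1 (Y != W) on D(Y)={1,4,5,6,7} D(W)={1,2,3,6,7}: no change
Constraint 2 (Y + Z = X) on D(Y)={1,4,5,6,7} D(Z)={1,2,3,5,7} D(X)={2,5,6}: Y {1,4,5,6,7}->{1,4,5}; Z {1,2,3,5,7}->{1,2,5}
Constraint 3 (Y < W) on D(Y)={1,4,5} D(W)={1,2,3,6,7}: W {1,2,3,6,7}->{2,3,6,7}
Constraint 4 (Z != Y) on D(Z)={1,2,5} D(Y)={1,4,5}: no change
So after all 4 constraints: D(Y) = {1,4,5}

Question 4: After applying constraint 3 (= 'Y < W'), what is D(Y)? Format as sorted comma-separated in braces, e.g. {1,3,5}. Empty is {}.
Constraint 1 (Y != W) on D(Y)={1,4,5,6,7} D(W)={1,2,3,6,7}: no change
Constraint 2 (Y + Z = X) on D(Y)={1,4,5,6,7} D(Z)={1,2,3,5,7} D(X)={2,5,6}: Y {1,4,5,6,7}->{1,4,5}; Z {1,2,3,5,7}->{1,2,5}
Constraint 3 (Y < W) on D(Y)={1,4,5} D(W)={1,2,3,6,7}: W {1,2,3,6,7}->{2,3,6,7}
So after constraint 3: D(Y) = {1,4,5}

Answer: {1,4,5}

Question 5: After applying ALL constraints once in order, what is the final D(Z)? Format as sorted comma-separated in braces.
Constraint 1 (Y != W) on D(Y)={1,4,5,6,7} D(W)={1,2,3,6,7}: no change
Constraint 2 (Y + Z = X) on D(Y)={1,4,5,6,7} D(Z)={1,2,3,5,7} D(X)={2,5,6}: Y {1,4,5,6,7}->{1,4,5}; Z {1,2,3,5,7}->{1,2,5}
Constraint 3 (Y < W) on D(Y)={1,4,5} D(W)={1,2,3,6,7}: W {1,2,3,6,7}->{2,3,6,7}
Constraint 4 (Z != Y) on D(Z)={1,2,5} D(Y)={1,4,5}: no change
So after all 4 constraints: D(Z) = {1,2,5}

Answer: {1,2,5}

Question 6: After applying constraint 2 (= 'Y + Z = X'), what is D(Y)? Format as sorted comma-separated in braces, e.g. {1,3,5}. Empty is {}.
Constraint 1 (Y != W) on D(Y)={1,4,5,6,7} D(W)={1,2,3,6,7}: no change
Constraint 2 (Y + Z = X) on D(Y)={1,4,5,6,7} D(Z)={1,2,3,5,7} D(X)={2,5,6}: Y {1,4,5,6,7}->{1,4,5}; Z {1,2,3,5,7}->{1,2,5}
So after constraint 2: D(Y) = {1,4,5}

Answer: {1,4,5}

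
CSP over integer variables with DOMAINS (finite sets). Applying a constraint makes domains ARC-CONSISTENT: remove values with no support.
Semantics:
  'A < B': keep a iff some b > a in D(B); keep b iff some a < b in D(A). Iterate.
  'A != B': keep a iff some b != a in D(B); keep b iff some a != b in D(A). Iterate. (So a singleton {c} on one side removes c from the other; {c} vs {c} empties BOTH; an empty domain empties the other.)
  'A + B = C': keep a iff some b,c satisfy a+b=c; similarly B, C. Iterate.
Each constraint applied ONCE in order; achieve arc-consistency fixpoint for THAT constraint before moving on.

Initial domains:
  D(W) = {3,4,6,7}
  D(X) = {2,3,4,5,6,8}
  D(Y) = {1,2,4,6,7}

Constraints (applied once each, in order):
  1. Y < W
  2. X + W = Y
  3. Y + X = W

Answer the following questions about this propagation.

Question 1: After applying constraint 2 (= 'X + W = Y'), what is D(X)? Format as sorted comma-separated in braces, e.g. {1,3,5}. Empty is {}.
Answer: {2,3}

Derivation:
Constraint 1 (Y < W) on D(Y)={1,2,4,6,7} D(W)={3,4,6,7}: Y {1,2,4,6,7}->{1,2,4,6}
Constraint 2 (X + W = Y) on D(X)={2,3,4,5,6,8} D(W)={3,4,6,7} D(Y)={1,2,4,6}: X {2,3,4,5,6,8}->{2,3}; W {3,4,6,7}->{3,4}; Y {1,2,4,6}->{6}
So after constraint 2: D(X) = {2,3}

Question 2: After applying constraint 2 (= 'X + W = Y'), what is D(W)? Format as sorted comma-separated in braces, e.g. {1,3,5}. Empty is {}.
Constraint 1 (Y < W) on D(Y)={1,2,4,6,7} D(W)={3,4,6,7}: Y {1,2,4,6,7}->{1,2,4,6}
Constraint 2 (X + W = Y) on D(X)={2,3,4,5,6,8} D(W)={3,4,6,7} D(Y)={1,2,4,6}: X {2,3,4,5,6,8}->{2,3}; W {3,4,6,7}->{3,4}; Y {1,2,4,6}->{6}
So after constraint 2: D(W) = {3,4}

Answer: {3,4}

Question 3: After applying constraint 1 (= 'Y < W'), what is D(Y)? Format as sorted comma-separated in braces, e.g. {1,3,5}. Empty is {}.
Constraint 1 (Y < W) on D(Y)={1,2,4,6,7} D(W)={3,4,6,7}: Y {1,2,4,6,7}->{1,2,4,6}
So after constraint 1: D(Y) = {1,2,4,6}

Answer: {1,2,4,6}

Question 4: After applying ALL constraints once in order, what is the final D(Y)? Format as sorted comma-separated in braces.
Answer: {}

Derivation:
Constraint 1 (Y < W) on D(Y)={1,2,4,6,7} D(W)={3,4,6,7}: Y {1,2,4,6,7}->{1,2,4,6}
Constraint 2 (X + W = Y) on D(X)={2,3,4,5,6,8} D(W)={3,4,6,7} D(Y)={1,2,4,6}: X {2,3,4,5,6,8}->{2,3}; W {3,4,6,7}->{3,4}; Y {1,2,4,6}->{6}
Constraint 3 (Y + X = W) on D(Y)={6} D(X)={2,3} D(W)={3,4}: Y {6}->{}; X {2,3}->{}; W {3,4}->{}
So after all 3 constraints: D(Y) = {}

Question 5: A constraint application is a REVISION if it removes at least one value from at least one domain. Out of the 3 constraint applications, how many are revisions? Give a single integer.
Answer: 3

Derivation:
Constraint 1 (Y < W) on D(Y)={1,2,4,6,7} D(W)={3,4,6,7}: Y {1,2,4,6,7}->{1,2,4,6} => REVISION
Constraint 2 (X + W = Y) on D(X)={2,3,4,5,6,8} D(W)={3,4,6,7} D(Y)={1,2,4,6}: X {2,3,4,5,6,8}->{2,3}; W {3,4,6,7}->{3,4}; Y {1,2,4,6}->{6} => REVISION
Constraint 3 (Y + X = W) on D(Y)={6} D(X)={2,3} D(W)={3,4}: Y {6}->{}; X {2,3}->{}; W {3,4}->{} => REVISION
Total revisions = 3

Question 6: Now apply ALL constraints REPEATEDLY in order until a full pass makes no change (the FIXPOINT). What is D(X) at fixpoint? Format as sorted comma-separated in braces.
pass 0 (initial): D(X)={2,3,4,5,6,8}
pass 1: W {3,4,6,7}->{}; X {2,3,4,5,6,8}->{}; Y {1,2,4,6,7}->{}
pass 2: no change
Fixpoint after 2 passes: D(X) = {}

Answer: {}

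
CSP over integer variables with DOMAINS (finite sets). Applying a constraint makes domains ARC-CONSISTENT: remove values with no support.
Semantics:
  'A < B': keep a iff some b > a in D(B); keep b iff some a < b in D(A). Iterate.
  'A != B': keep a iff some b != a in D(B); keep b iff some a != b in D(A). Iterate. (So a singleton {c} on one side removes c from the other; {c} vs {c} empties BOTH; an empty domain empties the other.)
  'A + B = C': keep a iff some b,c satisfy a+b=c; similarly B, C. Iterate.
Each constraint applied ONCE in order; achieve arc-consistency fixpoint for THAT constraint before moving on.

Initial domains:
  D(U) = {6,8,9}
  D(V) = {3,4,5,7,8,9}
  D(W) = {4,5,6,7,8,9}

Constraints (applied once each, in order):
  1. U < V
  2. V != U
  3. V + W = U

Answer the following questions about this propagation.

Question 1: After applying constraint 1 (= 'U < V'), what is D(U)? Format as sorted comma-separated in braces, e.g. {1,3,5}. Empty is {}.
Answer: {6,8}

Derivation:
Constraint 1 (U < V) on D(U)={6,8,9} D(V)={3,4,5,7,8,9}: U {6,8,9}->{6,8}; V {3,4,5,7,8,9}->{7,8,9}
So after constraint 1: D(U) = {6,8}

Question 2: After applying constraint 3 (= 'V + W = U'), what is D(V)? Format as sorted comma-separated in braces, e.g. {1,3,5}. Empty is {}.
Answer: {}

Derivation:
Constraint 1 (U < V) on D(U)={6,8,9} D(V)={3,4,5,7,8,9}: U {6,8,9}->{6,8}; V {3,4,5,7,8,9}->{7,8,9}
Constraint 2 (V != U) on D(V)={7,8,9} D(U)={6,8}: no change
Constraint 3 (V + W = U) on D(V)={7,8,9} D(W)={4,5,6,7,8,9} D(U)={6,8}: V {7,8,9}->{}; W {4,5,6,7,8,9}->{}; U {6,8}->{}
So after constraint 3: D(V) = {}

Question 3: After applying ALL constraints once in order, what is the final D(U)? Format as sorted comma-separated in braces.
Constraint 1 (U < V) on D(U)={6,8,9} D(V)={3,4,5,7,8,9}: U {6,8,9}->{6,8}; V {3,4,5,7,8,9}->{7,8,9}
Constraint 2 (V != U) on D(V)={7,8,9} D(U)={6,8}: no change
Constraint 3 (V + W = U) on D(V)={7,8,9} D(W)={4,5,6,7,8,9} D(U)={6,8}: V {7,8,9}->{}; W {4,5,6,7,8,9}->{}; U {6,8}->{}
So after all 3 constraints: D(U) = {}

Answer: {}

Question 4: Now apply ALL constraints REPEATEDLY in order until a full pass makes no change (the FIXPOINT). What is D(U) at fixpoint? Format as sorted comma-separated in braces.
pass 0 (initial): D(U)={6,8,9}
pass 1: U {6,8,9}->{}; V {3,4,5,7,8,9}->{}; W {4,5,6,7,8,9}->{}
pass 2: no change
Fixpoint after 2 passes: D(U) = {}

Answer: {}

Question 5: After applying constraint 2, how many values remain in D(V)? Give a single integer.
Answer: 3

Derivation:
Constraint 1 (U < V) on D(U)={6,8,9} D(V)={3,4,5,7,8,9}: U {6,8,9}->{6,8}; V {3,4,5,7,8,9}->{7,8,9}
Constraint 2 (V != U) on D(V)={7,8,9} D(U)={6,8}: no change
So after constraint 2: D(V)={7,8,9}, size = 3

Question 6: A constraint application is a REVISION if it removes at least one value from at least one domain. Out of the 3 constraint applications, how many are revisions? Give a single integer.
Constraint 1 (U < V) on D(U)={6,8,9} D(V)={3,4,5,7,8,9}: U {6,8,9}->{6,8}; V {3,4,5,7,8,9}->{7,8,9} => REVISION
Constraint 2 (V != U) on D(V)={7,8,9} D(U)={6,8}: no change => not a revision
Constraint 3 (V + W = U) on D(V)={7,8,9} D(W)={4,5,6,7,8,9} D(U)={6,8}: V {7,8,9}->{}; W {4,5,6,7,8,9}->{}; U {6,8}->{} => REVISION
Total revisions = 2

Answer: 2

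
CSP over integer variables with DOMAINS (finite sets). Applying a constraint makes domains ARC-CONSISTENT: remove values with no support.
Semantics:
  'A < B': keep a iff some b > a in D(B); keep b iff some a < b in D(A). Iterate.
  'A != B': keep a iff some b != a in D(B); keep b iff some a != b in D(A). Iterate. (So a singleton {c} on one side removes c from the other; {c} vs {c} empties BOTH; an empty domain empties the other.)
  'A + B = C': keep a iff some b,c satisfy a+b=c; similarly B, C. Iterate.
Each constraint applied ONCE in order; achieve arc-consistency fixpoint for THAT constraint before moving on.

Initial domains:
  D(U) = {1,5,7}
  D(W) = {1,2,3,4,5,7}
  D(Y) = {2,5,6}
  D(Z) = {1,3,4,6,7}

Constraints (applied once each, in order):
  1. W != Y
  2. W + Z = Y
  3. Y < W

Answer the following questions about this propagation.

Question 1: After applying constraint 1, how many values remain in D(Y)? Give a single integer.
Answer: 3

Derivation:
Constraint 1 (W != Y) on D(W)={1,2,3,4,5,7} D(Y)={2,5,6}: no change
So after constraint 1: D(Y)={2,5,6}, size = 3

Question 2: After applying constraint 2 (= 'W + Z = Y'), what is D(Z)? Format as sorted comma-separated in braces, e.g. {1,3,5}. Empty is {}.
Constraint 1 (W != Y) on D(W)={1,2,3,4,5,7} D(Y)={2,5,6}: no change
Constraint 2 (W + Z = Y) on D(W)={1,2,3,4,5,7} D(Z)={1,3,4,6,7} D(Y)={2,5,6}: W {1,2,3,4,5,7}->{1,2,3,4,5}; Z {1,3,4,6,7}->{1,3,4}
So after constraint 2: D(Z) = {1,3,4}

Answer: {1,3,4}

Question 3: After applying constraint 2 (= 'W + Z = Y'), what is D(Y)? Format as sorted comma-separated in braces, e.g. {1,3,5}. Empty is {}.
Constraint 1 (W != Y) on D(W)={1,2,3,4,5,7} D(Y)={2,5,6}: no change
Constraint 2 (W + Z = Y) on D(W)={1,2,3,4,5,7} D(Z)={1,3,4,6,7} D(Y)={2,5,6}: W {1,2,3,4,5,7}->{1,2,3,4,5}; Z {1,3,4,6,7}->{1,3,4}
So after constraint 2: D(Y) = {2,5,6}

Answer: {2,5,6}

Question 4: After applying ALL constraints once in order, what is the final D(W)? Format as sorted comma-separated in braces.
Answer: {3,4,5}

Derivation:
Constraint 1 (W != Y) on D(W)={1,2,3,4,5,7} D(Y)={2,5,6}: no change
Constraint 2 (W + Z = Y) on D(W)={1,2,3,4,5,7} D(Z)={1,3,4,6,7} D(Y)={2,5,6}: W {1,2,3,4,5,7}->{1,2,3,4,5}; Z {1,3,4,6,7}->{1,3,4}
Constraint 3 (Y < W) on D(Y)={2,5,6} D(W)={1,2,3,4,5}: Y {2,5,6}->{2}; W {1,2,3,4,5}->{3,4,5}
So after all 3 constraints: D(W) = {3,4,5}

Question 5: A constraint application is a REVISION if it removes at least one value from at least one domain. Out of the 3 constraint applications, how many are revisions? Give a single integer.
Constraint 1 (W != Y) on D(W)={1,2,3,4,5,7} D(Y)={2,5,6}: no change => not a revision
Constraint 2 (W + Z = Y) on D(W)={1,2,3,4,5,7} D(Z)={1,3,4,6,7} D(Y)={2,5,6}: W {1,2,3,4,5,7}->{1,2,3,4,5}; Z {1,3,4,6,7}->{1,3,4} => REVISION
Constraint 3 (Y < W) on D(Y)={2,5,6} D(W)={1,2,3,4,5}: Y {2,5,6}->{2}; W {1,2,3,4,5}->{3,4,5} => REVISION
Total revisions = 2

Answer: 2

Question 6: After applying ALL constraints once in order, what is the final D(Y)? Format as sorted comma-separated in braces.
Answer: {2}

Derivation:
Constraint 1 (W != Y) on D(W)={1,2,3,4,5,7} D(Y)={2,5,6}: no change
Constraint 2 (W + Z = Y) on D(W)={1,2,3,4,5,7} D(Z)={1,3,4,6,7} D(Y)={2,5,6}: W {1,2,3,4,5,7}->{1,2,3,4,5}; Z {1,3,4,6,7}->{1,3,4}
Constraint 3 (Y < W) on D(Y)={2,5,6} D(W)={1,2,3,4,5}: Y {2,5,6}->{2}; W {1,2,3,4,5}->{3,4,5}
So after all 3 constraints: D(Y) = {2}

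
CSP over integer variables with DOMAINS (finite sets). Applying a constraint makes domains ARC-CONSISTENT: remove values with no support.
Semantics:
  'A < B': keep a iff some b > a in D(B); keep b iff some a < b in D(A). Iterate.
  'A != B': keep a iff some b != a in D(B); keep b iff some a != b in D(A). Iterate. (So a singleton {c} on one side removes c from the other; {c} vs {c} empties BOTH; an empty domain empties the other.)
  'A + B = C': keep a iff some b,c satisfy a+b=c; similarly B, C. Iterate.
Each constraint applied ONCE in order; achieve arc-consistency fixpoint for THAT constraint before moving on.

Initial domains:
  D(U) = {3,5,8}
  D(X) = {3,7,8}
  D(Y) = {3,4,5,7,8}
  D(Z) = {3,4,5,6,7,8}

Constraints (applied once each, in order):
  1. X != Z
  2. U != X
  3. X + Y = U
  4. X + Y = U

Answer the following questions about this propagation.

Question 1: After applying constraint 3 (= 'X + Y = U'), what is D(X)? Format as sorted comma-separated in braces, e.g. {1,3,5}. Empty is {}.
Answer: {3}

Derivation:
Constraint 1 (X != Z) on D(X)={3,7,8} D(Z)={3,4,5,6,7,8}: no change
Constraint 2 (U != X) on D(U)={3,5,8} D(X)={3,7,8}: no change
Constraint 3 (X + Y = U) on D(X)={3,7,8} D(Y)={3,4,5,7,8} D(U)={3,5,8}: X {3,7,8}->{3}; Y {3,4,5,7,8}->{5}; U {3,5,8}->{8}
So after constraint 3: D(X) = {3}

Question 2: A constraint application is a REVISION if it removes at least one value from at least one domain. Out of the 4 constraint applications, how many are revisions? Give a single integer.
Constraint 1 (X != Z) on D(X)={3,7,8} D(Z)={3,4,5,6,7,8}: no change => not a revision
Constraint 2 (U != X) on D(U)={3,5,8} D(X)={3,7,8}: no change => not a revision
Constraint 3 (X + Y = U) on D(X)={3,7,8} D(Y)={3,4,5,7,8} D(U)={3,5,8}: X {3,7,8}->{3}; Y {3,4,5,7,8}->{5}; U {3,5,8}->{8} => REVISION
Constraint 4 (X + Y = U) on D(X)={3} D(Y)={5} D(U)={8}: no change => not a revision
Total revisions = 1

Answer: 1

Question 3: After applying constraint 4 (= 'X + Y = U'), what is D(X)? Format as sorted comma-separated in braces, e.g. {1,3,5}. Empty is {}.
Constraint 1 (X != Z) on D(X)={3,7,8} D(Z)={3,4,5,6,7,8}: no change
Constraint 2 (U != X) on D(U)={3,5,8} D(X)={3,7,8}: no change
Constraint 3 (X + Y = U) on D(X)={3,7,8} D(Y)={3,4,5,7,8} D(U)={3,5,8}: X {3,7,8}->{3}; Y {3,4,5,7,8}->{5}; U {3,5,8}->{8}
Constraint 4 (X + Y = U) on D(X)={3} D(Y)={5} D(U)={8}: no change
So after constraint 4: D(X) = {3}

Answer: {3}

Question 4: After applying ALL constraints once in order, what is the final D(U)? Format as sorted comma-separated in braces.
Answer: {8}

Derivation:
Constraint 1 (X != Z) on D(X)={3,7,8} D(Z)={3,4,5,6,7,8}: no change
Constraint 2 (U != X) on D(U)={3,5,8} D(X)={3,7,8}: no change
Constraint 3 (X + Y = U) on D(X)={3,7,8} D(Y)={3,4,5,7,8} D(U)={3,5,8}: X {3,7,8}->{3}; Y {3,4,5,7,8}->{5}; U {3,5,8}->{8}
Constraint 4 (X + Y = U) on D(X)={3} D(Y)={5} D(U)={8}: no change
So after all 4 constraints: D(U) = {8}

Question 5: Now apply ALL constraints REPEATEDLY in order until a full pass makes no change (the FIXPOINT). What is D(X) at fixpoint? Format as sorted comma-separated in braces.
pass 0 (initial): D(X)={3,7,8}
pass 1: U {3,5,8}->{8}; X {3,7,8}->{3}; Y {3,4,5,7,8}->{5}
pass 2: Z {3,4,5,6,7,8}->{4,5,6,7,8}
pass 3: no change
Fixpoint after 3 passes: D(X) = {3}

Answer: {3}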